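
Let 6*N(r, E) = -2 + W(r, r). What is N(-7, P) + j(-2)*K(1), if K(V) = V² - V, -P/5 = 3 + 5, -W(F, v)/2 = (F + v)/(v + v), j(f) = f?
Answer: -⅔ ≈ -0.66667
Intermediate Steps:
W(F, v) = -(F + v)/v (W(F, v) = -2*(F + v)/(v + v) = -2*(F + v)/(2*v) = -2*(F + v)*1/(2*v) = -(F + v)/v)
P = -40 (P = -5*(3 + 5) = -5*8 = -40)
N(r, E) = -⅔ (N(r, E) = (-2 + (-r - r)/r)/6 = (-2 + (-2*r)/r)/6 = (-2 - 2)/6 = (⅙)*(-4) = -⅔)
N(-7, P) + j(-2)*K(1) = -⅔ - 2*(-1 + 1) = -⅔ - 2*0 = -⅔ + 0 = -⅔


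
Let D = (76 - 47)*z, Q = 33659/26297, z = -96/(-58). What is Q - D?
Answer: -1228597/26297 ≈ -46.720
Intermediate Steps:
z = 48/29 (z = -96*(-1/58) = 48/29 ≈ 1.6552)
Q = 33659/26297 (Q = 33659*(1/26297) = 33659/26297 ≈ 1.2800)
D = 48 (D = (76 - 47)*(48/29) = 29*(48/29) = 48)
Q - D = 33659/26297 - 1*48 = 33659/26297 - 48 = -1228597/26297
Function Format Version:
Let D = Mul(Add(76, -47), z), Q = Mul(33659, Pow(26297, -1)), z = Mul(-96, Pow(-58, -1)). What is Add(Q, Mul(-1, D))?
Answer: Rational(-1228597, 26297) ≈ -46.720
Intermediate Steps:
z = Rational(48, 29) (z = Mul(-96, Rational(-1, 58)) = Rational(48, 29) ≈ 1.6552)
Q = Rational(33659, 26297) (Q = Mul(33659, Rational(1, 26297)) = Rational(33659, 26297) ≈ 1.2800)
D = 48 (D = Mul(Add(76, -47), Rational(48, 29)) = Mul(29, Rational(48, 29)) = 48)
Add(Q, Mul(-1, D)) = Add(Rational(33659, 26297), Mul(-1, 48)) = Add(Rational(33659, 26297), -48) = Rational(-1228597, 26297)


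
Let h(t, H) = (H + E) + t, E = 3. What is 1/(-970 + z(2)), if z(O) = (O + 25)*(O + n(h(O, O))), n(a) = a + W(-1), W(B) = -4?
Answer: -1/835 ≈ -0.0011976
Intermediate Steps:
h(t, H) = 3 + H + t (h(t, H) = (H + 3) + t = (3 + H) + t = 3 + H + t)
n(a) = -4 + a (n(a) = a - 4 = -4 + a)
z(O) = (-1 + 3*O)*(25 + O) (z(O) = (O + 25)*(O + (-4 + (3 + O + O))) = (25 + O)*(O + (-4 + (3 + 2*O))) = (25 + O)*(O + (-1 + 2*O)) = (25 + O)*(-1 + 3*O) = (-1 + 3*O)*(25 + O))
1/(-970 + z(2)) = 1/(-970 + (-25 + 3*2**2 + 74*2)) = 1/(-970 + (-25 + 3*4 + 148)) = 1/(-970 + (-25 + 12 + 148)) = 1/(-970 + 135) = 1/(-835) = -1/835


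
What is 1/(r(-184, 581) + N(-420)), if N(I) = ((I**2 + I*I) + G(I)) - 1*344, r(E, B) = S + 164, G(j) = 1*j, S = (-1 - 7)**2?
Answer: 1/352264 ≈ 2.8388e-6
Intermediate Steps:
S = 64 (S = (-8)**2 = 64)
G(j) = j
r(E, B) = 228 (r(E, B) = 64 + 164 = 228)
N(I) = -344 + I + 2*I**2 (N(I) = ((I**2 + I*I) + I) - 1*344 = ((I**2 + I**2) + I) - 344 = (2*I**2 + I) - 344 = (I + 2*I**2) - 344 = -344 + I + 2*I**2)
1/(r(-184, 581) + N(-420)) = 1/(228 + (-344 - 420 + 2*(-420)**2)) = 1/(228 + (-344 - 420 + 2*176400)) = 1/(228 + (-344 - 420 + 352800)) = 1/(228 + 352036) = 1/352264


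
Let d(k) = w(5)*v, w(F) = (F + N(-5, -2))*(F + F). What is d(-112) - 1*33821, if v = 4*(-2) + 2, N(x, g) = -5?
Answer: -33821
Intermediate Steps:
w(F) = 2*F*(-5 + F) (w(F) = (F - 5)*(F + F) = (-5 + F)*(2*F) = 2*F*(-5 + F))
v = -6 (v = -8 + 2 = -6)
d(k) = 0 (d(k) = (2*5*(-5 + 5))*(-6) = (2*5*0)*(-6) = 0*(-6) = 0)
d(-112) - 1*33821 = 0 - 1*33821 = 0 - 33821 = -33821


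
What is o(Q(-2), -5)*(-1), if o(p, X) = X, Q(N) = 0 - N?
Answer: 5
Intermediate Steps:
Q(N) = -N
o(Q(-2), -5)*(-1) = -5*(-1) = 5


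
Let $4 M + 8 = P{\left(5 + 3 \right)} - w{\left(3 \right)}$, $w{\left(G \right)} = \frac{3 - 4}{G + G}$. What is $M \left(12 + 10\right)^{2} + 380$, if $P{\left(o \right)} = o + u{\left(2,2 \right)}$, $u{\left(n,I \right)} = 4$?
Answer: $\frac{5305}{6} \approx 884.17$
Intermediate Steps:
$w{\left(G \right)} = - \frac{1}{2 G}$
$P{\left(o \right)} = 4 + o$ ($P{\left(o \right)} = o + 4 = 4 + o$)
$M = \frac{25}{24}$ ($M = -2 + \frac{\left(4 + \left(5 + 3\right)\right) - - \frac{1}{2 \cdot 3}}{4} = -2 + \frac{\left(4 + 8\right) - \left(- \frac{1}{2}\right) \frac{1}{3}}{4} = -2 + \frac{12 - - \frac{1}{6}}{4} = -2 + \frac{12 + \frac{1}{6}}{4} = -2 + \frac{1}{4} \cdot \frac{73}{6} = -2 + \frac{73}{24} = \frac{25}{24} \approx 1.0417$)
$M \left(12 + 10\right)^{2} + 380 = \frac{25 \left(12 + 10\right)^{2}}{24} + 380 = \frac{25 \cdot 22^{2}}{24} + 380 = \frac{25}{24} \cdot 484 + 380 = \frac{3025}{6} + 380 = \frac{5305}{6}$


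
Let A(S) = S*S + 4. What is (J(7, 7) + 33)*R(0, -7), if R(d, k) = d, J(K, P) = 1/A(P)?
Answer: 0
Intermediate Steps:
A(S) = 4 + S**2 (A(S) = S**2 + 4 = 4 + S**2)
J(K, P) = 1/(4 + P**2)
(J(7, 7) + 33)*R(0, -7) = (1/(4 + 7**2) + 33)*0 = (1/(4 + 49) + 33)*0 = (1/53 + 33)*0 = (1750/53)*0 = 0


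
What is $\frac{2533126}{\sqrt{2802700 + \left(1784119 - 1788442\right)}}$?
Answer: $\frac{2533126 \sqrt{2798377}}{2798377} \approx 1514.3$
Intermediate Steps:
$\frac{2533126}{\sqrt{2802700 + \left(1784119 - 1788442\right)}} = \frac{2533126}{\sqrt{2802700 - 4323}} = \frac{2533126}{\sqrt{2798377}} = 2533126 \frac{\sqrt{2798377}}{2798377} = \frac{2533126 \sqrt{2798377}}{2798377}$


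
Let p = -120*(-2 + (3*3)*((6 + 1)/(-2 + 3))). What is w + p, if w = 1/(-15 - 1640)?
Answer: -12114601/1655 ≈ -7320.0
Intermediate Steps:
w = -1/1655 (w = 1/(-1655) = -1/1655 ≈ -0.00060423)
p = -7320 (p = -120*(-2 + 9*(7/1)) = -120*(-2 + 9*(7*1)) = -120*(-2 + 9*7) = -120*(-2 + 63) = -120*61 = -7320)
w + p = -1/1655 - 7320 = -12114601/1655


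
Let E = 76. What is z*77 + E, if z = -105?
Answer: -8009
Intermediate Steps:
z*77 + E = -105*77 + 76 = -8085 + 76 = -8009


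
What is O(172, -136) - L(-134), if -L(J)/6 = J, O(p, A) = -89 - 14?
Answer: -907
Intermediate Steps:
O(p, A) = -103
L(J) = -6*J
O(172, -136) - L(-134) = -103 - (-6)*(-134) = -103 - 1*804 = -103 - 804 = -907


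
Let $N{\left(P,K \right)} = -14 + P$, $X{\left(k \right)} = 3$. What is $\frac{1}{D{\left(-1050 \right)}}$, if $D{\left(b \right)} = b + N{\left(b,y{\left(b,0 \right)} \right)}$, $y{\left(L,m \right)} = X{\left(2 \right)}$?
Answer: $- \frac{1}{2114} \approx -0.00047304$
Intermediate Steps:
$y{\left(L,m \right)} = 3$
$D{\left(b \right)} = -14 + 2 b$ ($D{\left(b \right)} = b + \left(-14 + b\right) = -14 + 2 b$)
$\frac{1}{D{\left(-1050 \right)}} = \frac{1}{-14 + 2 \left(-1050\right)} = \frac{1}{-14 - 2100} = \frac{1}{-2114} = - \frac{1}{2114}$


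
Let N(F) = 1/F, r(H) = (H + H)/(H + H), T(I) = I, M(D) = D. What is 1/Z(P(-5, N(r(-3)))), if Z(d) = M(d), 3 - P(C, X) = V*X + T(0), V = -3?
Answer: ⅙ ≈ 0.16667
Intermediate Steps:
r(H) = 1 (r(H) = (2*H)/((2*H)) = (2*H)*(1/(2*H)) = 1)
N(F) = 1/F
P(C, X) = 3 + 3*X (P(C, X) = 3 - (-3*X + 0) = 3 - (-3)*X = 3 + 3*X)
Z(d) = d
1/Z(P(-5, N(r(-3)))) = 1/(3 + 3/1) = 1/(3 + 3*1) = 1/(3 + 3) = 1/6 = ⅙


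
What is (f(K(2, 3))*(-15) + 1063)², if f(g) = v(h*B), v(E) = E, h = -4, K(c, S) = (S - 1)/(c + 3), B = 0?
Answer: 1129969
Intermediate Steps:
K(c, S) = (-1 + S)/(3 + c)
f(g) = 0 (f(g) = -4*0 = 0)
(f(K(2, 3))*(-15) + 1063)² = (0*(-15) + 1063)² = (0 + 1063)² = 1063² = 1129969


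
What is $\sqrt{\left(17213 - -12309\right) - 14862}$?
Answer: $2 \sqrt{3665} \approx 121.08$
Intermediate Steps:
$\sqrt{\left(17213 - -12309\right) - 14862} = \sqrt{\left(17213 + 12309\right) - 14862} = \sqrt{29522 - 14862} = \sqrt{14660} = 2 \sqrt{3665}$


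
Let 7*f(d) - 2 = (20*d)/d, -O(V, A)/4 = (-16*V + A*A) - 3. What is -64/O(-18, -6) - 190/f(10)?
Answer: -213289/3531 ≈ -60.405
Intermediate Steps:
O(V, A) = 12 - 4*A**2 + 64*V (O(V, A) = -4*((-16*V + A*A) - 3) = -4*((-16*V + A**2) - 3) = -4*((A**2 - 16*V) - 3) = -4*(-3 + A**2 - 16*V) = 12 - 4*A**2 + 64*V)
f(d) = 22/7 (f(d) = 2/7 + ((20*d)/d)/7 = 2/7 + (1/7)*20 = 2/7 + 20/7 = 22/7)
-64/O(-18, -6) - 190/f(10) = -64/(12 - 4*(-6)**2 + 64*(-18)) - 190/22/7 = -64/(12 - 4*36 - 1152) - 190*7/22 = -64/(12 - 144 - 1152) - 665/11 = -64/(-1284) - 665/11 = -64*(-1/1284) - 665/11 = 16/321 - 665/11 = -213289/3531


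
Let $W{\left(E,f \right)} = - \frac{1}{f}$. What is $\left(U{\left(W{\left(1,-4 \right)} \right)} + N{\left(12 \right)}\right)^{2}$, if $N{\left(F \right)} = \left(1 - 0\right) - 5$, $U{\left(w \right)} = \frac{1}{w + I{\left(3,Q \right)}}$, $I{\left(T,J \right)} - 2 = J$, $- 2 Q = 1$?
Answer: $\frac{576}{49} \approx 11.755$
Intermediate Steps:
$Q = - \frac{1}{2}$ ($Q = \left(- \frac{1}{2}\right) 1 = - \frac{1}{2} \approx -0.5$)
$I{\left(T,J \right)} = 2 + J$
$U{\left(w \right)} = \frac{1}{\frac{3}{2} + w}$ ($U{\left(w \right)} = \frac{1}{w + \left(2 - \frac{1}{2}\right)} = \frac{1}{w + \frac{3}{2}} = \frac{1}{\frac{3}{2} + w}$)
$N{\left(F \right)} = -4$ ($N{\left(F \right)} = \left(1 + 0\right) - 5 = 1 - 5 = -4$)
$\left(U{\left(W{\left(1,-4 \right)} \right)} + N{\left(12 \right)}\right)^{2} = \left(\frac{2}{3 + 2 \left(- \frac{1}{-4}\right)} - 4\right)^{2} = \left(\frac{2}{3 + 2 \left(\left(-1\right) \left(- \frac{1}{4}\right)\right)} - 4\right)^{2} = \left(\frac{2}{3 + 2 \cdot \frac{1}{4}} - 4\right)^{2} = \left(\frac{2}{3 + \frac{1}{2}} - 4\right)^{2} = \left(\frac{2}{\frac{7}{2}} - 4\right)^{2} = \left(2 \cdot \frac{2}{7} - 4\right)^{2} = \left(\frac{4}{7} - 4\right)^{2} = \left(- \frac{24}{7}\right)^{2} = \frac{576}{49}$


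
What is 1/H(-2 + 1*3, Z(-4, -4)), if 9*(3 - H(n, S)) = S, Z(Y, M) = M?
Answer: 9/31 ≈ 0.29032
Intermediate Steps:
H(n, S) = 3 - S/9
1/H(-2 + 1*3, Z(-4, -4)) = 1/(3 - ⅑*(-4)) = 1/(3 + 4/9) = 1/(31/9) = 9/31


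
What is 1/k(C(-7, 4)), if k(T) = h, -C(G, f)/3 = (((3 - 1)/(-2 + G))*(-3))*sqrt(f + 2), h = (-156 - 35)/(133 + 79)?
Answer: -212/191 ≈ -1.1099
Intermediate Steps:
h = -191/212 ≈ -0.90094
C(G, f) = 18*sqrt(2 + f)/(-2 + G) (C(G, f) = -3*((3 - 1)/(-2 + G))*(-3)*sqrt(f + 2) = -3*(2/(-2 + G))*(-3)*sqrt(2 + f) = -3*(-6/(-2 + G))*sqrt(2 + f) = -(-18)*sqrt(2 + f)/(-2 + G) = 18*sqrt(2 + f)/(-2 + G))
k(T) = -191/212
1/k(C(-7, 4)) = 1/(-191/212) = -212/191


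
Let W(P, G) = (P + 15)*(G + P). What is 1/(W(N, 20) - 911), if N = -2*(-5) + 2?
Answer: -1/47 ≈ -0.021277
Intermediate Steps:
N = 12 (N = 10 + 2 = 12)
W(P, G) = (15 + P)*(G + P)
1/(W(N, 20) - 911) = 1/((12**2 + 15*20 + 15*12 + 20*12) - 911) = 1/((144 + 300 + 180 + 240) - 911) = 1/(864 - 911) = 1/(-47) = -1/47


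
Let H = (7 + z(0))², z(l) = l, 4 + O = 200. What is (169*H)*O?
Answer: 1623076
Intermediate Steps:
O = 196 (O = -4 + 200 = 196)
H = 49 (H = (7 + 0)² = 7² = 49)
(169*H)*O = (169*49)*196 = 8281*196 = 1623076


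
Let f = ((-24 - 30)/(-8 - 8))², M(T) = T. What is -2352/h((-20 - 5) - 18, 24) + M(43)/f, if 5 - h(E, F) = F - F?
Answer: -1700848/3645 ≈ -466.63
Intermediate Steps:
f = 729/64 (f = (-54/(-16))² = (-54*(-1/16))² = (27/8)² = 729/64 ≈ 11.391)
h(E, F) = 5 (h(E, F) = 5 - (F - F) = 5 - 1*0 = 5 + 0 = 5)
-2352/h((-20 - 5) - 18, 24) + M(43)/f = -2352/5 + 43/(729/64) = -2352*⅕ + 43*(64/729) = -2352/5 + 2752/729 = -1700848/3645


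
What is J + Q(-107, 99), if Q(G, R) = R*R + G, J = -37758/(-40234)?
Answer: 195033077/20117 ≈ 9694.9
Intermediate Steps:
J = 18879/20117 (J = -37758*(-1/40234) = 18879/20117 ≈ 0.93846)
Q(G, R) = G + R**2 (Q(G, R) = R**2 + G = G + R**2)
J + Q(-107, 99) = 18879/20117 + (-107 + 99**2) = 18879/20117 + (-107 + 9801) = 18879/20117 + 9694 = 195033077/20117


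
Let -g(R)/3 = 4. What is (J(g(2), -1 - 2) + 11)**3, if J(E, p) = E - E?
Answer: 1331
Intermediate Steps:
g(R) = -12 (g(R) = -3*4 = -12)
J(E, p) = 0
(J(g(2), -1 - 2) + 11)**3 = (0 + 11)**3 = 11**3 = 1331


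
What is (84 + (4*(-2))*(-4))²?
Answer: 13456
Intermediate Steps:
(84 + (4*(-2))*(-4))² = (84 - 8*(-4))² = (84 + 32)² = 116² = 13456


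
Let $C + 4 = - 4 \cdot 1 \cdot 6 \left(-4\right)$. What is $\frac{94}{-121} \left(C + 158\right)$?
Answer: $- \frac{23500}{121} \approx -194.21$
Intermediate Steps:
$C = 92$ ($C = -4 + - 4 \cdot 1 \cdot 6 \left(-4\right) = -4 + \left(-4\right) 6 \left(-4\right) = -4 - -96 = -4 + 96 = 92$)
$\frac{94}{-121} \left(C + 158\right) = \frac{94}{-121} \left(92 + 158\right) = 94 \left(- \frac{1}{121}\right) 250 = \left(- \frac{94}{121}\right) 250 = - \frac{23500}{121}$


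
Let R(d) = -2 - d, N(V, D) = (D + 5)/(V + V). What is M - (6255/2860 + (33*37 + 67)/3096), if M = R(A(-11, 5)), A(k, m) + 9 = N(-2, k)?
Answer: 641273/221364 ≈ 2.8969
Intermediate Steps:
N(V, D) = (5 + D)/(2*V) (N(V, D) = (5 + D)/((2*V)) = (5 + D)*(1/(2*V)) = (5 + D)/(2*V))
A(k, m) = -41/4 - k/4 (A(k, m) = -9 + (½)*(5 + k)/(-2) = -9 + (½)*(-½)*(5 + k) = -9 + (-5/4 - k/4) = -41/4 - k/4)
M = 11/2 (M = -2 - (-41/4 - ¼*(-11)) = -2 - (-41/4 + 11/4) = -2 - 1*(-15/2) = -2 + 15/2 = 11/2 ≈ 5.5000)
M - (6255/2860 + (33*37 + 67)/3096) = 11/2 - (6255/2860 + (33*37 + 67)/3096) = 11/2 - (6255*(1/2860) + (1221 + 67)*(1/3096)) = 11/2 - (1251/572 + 1288*(1/3096)) = 11/2 - (1251/572 + 161/387) = 11/2 - 1*576229/221364 = 11/2 - 576229/221364 = 641273/221364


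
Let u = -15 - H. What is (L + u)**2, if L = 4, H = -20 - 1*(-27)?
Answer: 324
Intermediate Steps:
H = 7 (H = -20 + 27 = 7)
u = -22 (u = -15 - 1*7 = -15 - 7 = -22)
(L + u)**2 = (4 - 22)**2 = (-18)**2 = 324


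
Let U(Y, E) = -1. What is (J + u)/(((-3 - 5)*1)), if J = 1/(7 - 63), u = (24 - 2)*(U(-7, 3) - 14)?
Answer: 18481/448 ≈ 41.252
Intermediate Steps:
u = -330 (u = (24 - 2)*(-1 - 14) = 22*(-15) = -330)
J = -1/56 (J = 1/(-56) = -1/56 ≈ -0.017857)
(J + u)/(((-3 - 5)*1)) = (-1/56 - 330)/(((-3 - 5)*1)) = -18481/56/(-8*1) = -18481/56/(-8) = -1/8*(-18481/56) = 18481/448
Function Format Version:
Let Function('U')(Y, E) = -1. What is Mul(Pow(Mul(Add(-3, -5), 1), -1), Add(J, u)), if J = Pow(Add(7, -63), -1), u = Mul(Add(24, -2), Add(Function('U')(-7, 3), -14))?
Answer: Rational(18481, 448) ≈ 41.252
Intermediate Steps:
u = -330 (u = Mul(Add(24, -2), Add(-1, -14)) = Mul(22, -15) = -330)
J = Rational(-1, 56) (J = Pow(-56, -1) = Rational(-1, 56) ≈ -0.017857)
Mul(Pow(Mul(Add(-3, -5), 1), -1), Add(J, u)) = Mul(Pow(Mul(Add(-3, -5), 1), -1), Add(Rational(-1, 56), -330)) = Mul(Pow(Mul(-8, 1), -1), Rational(-18481, 56)) = Mul(Pow(-8, -1), Rational(-18481, 56)) = Mul(Rational(-1, 8), Rational(-18481, 56)) = Rational(18481, 448)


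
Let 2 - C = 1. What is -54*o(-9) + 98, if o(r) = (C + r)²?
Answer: -3358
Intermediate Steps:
C = 1 (C = 2 - 1*1 = 2 - 1 = 1)
o(r) = (1 + r)²
-54*o(-9) + 98 = -54*(1 - 9)² + 98 = -54*(-8)² + 98 = -54*64 + 98 = -3456 + 98 = -3358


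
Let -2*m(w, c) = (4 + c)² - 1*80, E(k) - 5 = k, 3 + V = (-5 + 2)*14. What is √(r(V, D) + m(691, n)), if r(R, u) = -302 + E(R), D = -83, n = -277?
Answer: I*√150266/2 ≈ 193.82*I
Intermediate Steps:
V = -45 (V = -3 + (-5 + 2)*14 = -3 - 3*14 = -3 - 42 = -45)
E(k) = 5 + k
m(w, c) = 40 - (4 + c)²/2 (m(w, c) = -((4 + c)² - 1*80)/2 = -((4 + c)² - 80)/2 = -(-80 + (4 + c)²)/2 = 40 - (4 + c)²/2)
r(R, u) = -297 + R (r(R, u) = -302 + (5 + R) = -297 + R)
√(r(V, D) + m(691, n)) = √((-297 - 45) + (40 - (4 - 277)²/2)) = √(-342 + (40 - ½*(-273)²)) = √(-342 + (40 - ½*74529)) = √(-342 + (40 - 74529/2)) = √(-342 - 74449/2) = √(-75133/2) = I*√150266/2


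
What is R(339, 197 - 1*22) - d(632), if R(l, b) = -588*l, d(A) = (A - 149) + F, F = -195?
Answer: -199620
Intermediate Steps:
d(A) = -344 + A (d(A) = (A - 149) - 195 = (-149 + A) - 195 = -344 + A)
R(339, 197 - 1*22) - d(632) = -588*339 - (-344 + 632) = -199332 - 1*288 = -199332 - 288 = -199620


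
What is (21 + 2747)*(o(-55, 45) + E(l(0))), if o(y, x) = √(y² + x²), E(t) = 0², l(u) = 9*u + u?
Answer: 13840*√202 ≈ 1.9670e+5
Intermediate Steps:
l(u) = 10*u
E(t) = 0
o(y, x) = √(x² + y²)
(21 + 2747)*(o(-55, 45) + E(l(0))) = (21 + 2747)*(√(45² + (-55)²) + 0) = 2768*(√(2025 + 3025) + 0) = 2768*(√5050 + 0) = 2768*(5*√202 + 0) = 2768*(5*√202) = 13840*√202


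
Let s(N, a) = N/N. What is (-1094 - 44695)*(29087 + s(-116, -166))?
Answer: -1331910432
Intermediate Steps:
s(N, a) = 1
(-1094 - 44695)*(29087 + s(-116, -166)) = (-1094 - 44695)*(29087 + 1) = -45789*29088 = -1331910432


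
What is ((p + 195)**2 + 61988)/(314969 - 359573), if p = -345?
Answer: -358/189 ≈ -1.8942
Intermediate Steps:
((p + 195)**2 + 61988)/(314969 - 359573) = ((-345 + 195)**2 + 61988)/(314969 - 359573) = ((-150)**2 + 61988)/(-44604) = (22500 + 61988)*(-1/44604) = 84488*(-1/44604) = -358/189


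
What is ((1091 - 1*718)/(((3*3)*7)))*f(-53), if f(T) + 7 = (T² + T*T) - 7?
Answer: 696764/21 ≈ 33179.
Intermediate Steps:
f(T) = -14 + 2*T² (f(T) = -7 + ((T² + T*T) - 7) = -7 + ((T² + T²) - 7) = -7 + (2*T² - 7) = -7 + (-7 + 2*T²) = -14 + 2*T²)
((1091 - 1*718)/(((3*3)*7)))*f(-53) = ((1091 - 1*718)/(((3*3)*7)))*(-14 + 2*(-53)²) = ((1091 - 718)/((9*7)))*(-14 + 2*2809) = (373/63)*(-14 + 5618) = (373*(1/63))*5604 = (373/63)*5604 = 696764/21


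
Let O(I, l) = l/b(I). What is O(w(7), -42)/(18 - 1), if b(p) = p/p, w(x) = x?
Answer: -42/17 ≈ -2.4706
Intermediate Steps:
b(p) = 1
O(I, l) = l (O(I, l) = l/1 = l*1 = l)
O(w(7), -42)/(18 - 1) = -42/(18 - 1) = -42/17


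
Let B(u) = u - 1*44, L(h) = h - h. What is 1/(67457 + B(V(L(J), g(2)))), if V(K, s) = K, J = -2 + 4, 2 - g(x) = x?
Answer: 1/67413 ≈ 1.4834e-5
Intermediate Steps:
g(x) = 2 - x
J = 2
L(h) = 0
B(u) = -44 + u (B(u) = u - 44 = -44 + u)
1/(67457 + B(V(L(J), g(2)))) = 1/(67457 + (-44 + 0)) = 1/(67457 - 44) = 1/67413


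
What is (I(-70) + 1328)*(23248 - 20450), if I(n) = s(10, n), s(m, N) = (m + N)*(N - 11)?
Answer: 17314024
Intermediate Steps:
s(m, N) = (-11 + N)*(N + m) (s(m, N) = (N + m)*(-11 + N) = (-11 + N)*(N + m))
I(n) = -110 + n² - n (I(n) = n² - 11*n - 11*10 + n*10 = n² - 11*n - 110 + 10*n = -110 + n² - n)
(I(-70) + 1328)*(23248 - 20450) = ((-110 + (-70)² - 1*(-70)) + 1328)*(23248 - 20450) = ((-110 + 4900 + 70) + 1328)*2798 = (4860 + 1328)*2798 = 6188*2798 = 17314024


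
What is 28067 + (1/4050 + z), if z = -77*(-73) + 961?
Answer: 140328451/4050 ≈ 34649.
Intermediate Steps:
z = 6582 (z = 5621 + 961 = 6582)
28067 + (1/4050 + z) = 28067 + (1/4050 + 6582) = 28067 + 26657101/4050 = 140328451/4050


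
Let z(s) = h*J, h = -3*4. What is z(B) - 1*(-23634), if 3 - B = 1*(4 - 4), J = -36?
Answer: 24066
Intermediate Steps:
B = 3 (B = 3 - (4 - 4) = 3 - 0 = 3 - 1*0 = 3 + 0 = 3)
h = -12
z(s) = 432 (z(s) = -12*(-36) = 432)
z(B) - 1*(-23634) = 432 - 1*(-23634) = 432 + 23634 = 24066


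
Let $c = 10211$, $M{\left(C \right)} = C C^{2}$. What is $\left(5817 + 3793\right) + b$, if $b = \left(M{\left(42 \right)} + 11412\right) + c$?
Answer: $105321$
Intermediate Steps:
$M{\left(C \right)} = C^{3}$
$b = 95711$ ($b = \left(42^{3} + 11412\right) + 10211 = \left(74088 + 11412\right) + 10211 = 85500 + 10211 = 95711$)
$\left(5817 + 3793\right) + b = \left(5817 + 3793\right) + 95711 = 9610 + 95711 = 105321$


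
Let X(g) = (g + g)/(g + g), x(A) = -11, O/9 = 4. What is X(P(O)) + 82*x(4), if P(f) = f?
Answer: -901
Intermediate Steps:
O = 36 (O = 9*4 = 36)
X(g) = 1 (X(g) = (2*g)/((2*g)) = (2*g)*(1/(2*g)) = 1)
X(P(O)) + 82*x(4) = 1 + 82*(-11) = 1 - 902 = -901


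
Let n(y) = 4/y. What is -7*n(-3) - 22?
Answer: -38/3 ≈ -12.667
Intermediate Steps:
-7*n(-3) - 22 = -28/(-3) - 22 = -28*(-1)/3 - 22 = -7*(-4/3) - 22 = 28/3 - 22 = -38/3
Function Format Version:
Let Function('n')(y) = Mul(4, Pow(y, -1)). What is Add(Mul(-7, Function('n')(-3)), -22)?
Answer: Rational(-38, 3) ≈ -12.667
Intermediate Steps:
Add(Mul(-7, Function('n')(-3)), -22) = Add(Mul(-7, Mul(4, Pow(-3, -1))), -22) = Add(Mul(-7, Mul(4, Rational(-1, 3))), -22) = Add(Mul(-7, Rational(-4, 3)), -22) = Add(Rational(28, 3), -22) = Rational(-38, 3)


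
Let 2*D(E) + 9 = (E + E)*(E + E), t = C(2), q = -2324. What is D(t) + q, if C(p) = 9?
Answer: -4333/2 ≈ -2166.5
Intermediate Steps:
t = 9
D(E) = -9/2 + 2*E**2 (D(E) = -9/2 + ((E + E)*(E + E))/2 = -9/2 + ((2*E)*(2*E))/2 = -9/2 + (4*E**2)/2 = -9/2 + 2*E**2)
D(t) + q = (-9/2 + 2*9**2) - 2324 = (-9/2 + 2*81) - 2324 = (-9/2 + 162) - 2324 = 315/2 - 2324 = -4333/2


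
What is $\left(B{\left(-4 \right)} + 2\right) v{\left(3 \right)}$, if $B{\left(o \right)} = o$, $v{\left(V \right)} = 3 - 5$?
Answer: $4$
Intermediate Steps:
$v{\left(V \right)} = -2$
$\left(B{\left(-4 \right)} + 2\right) v{\left(3 \right)} = \left(-4 + 2\right) \left(-2\right) = \left(-2\right) \left(-2\right) = 4$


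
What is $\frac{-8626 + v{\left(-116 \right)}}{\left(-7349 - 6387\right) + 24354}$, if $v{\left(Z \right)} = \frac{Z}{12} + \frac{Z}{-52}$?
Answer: $- \frac{168352}{207051} \approx -0.81309$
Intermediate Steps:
$v{\left(Z \right)} = \frac{5 Z}{78}$ ($v{\left(Z \right)} = Z \frac{1}{12} + Z \left(- \frac{1}{52}\right) = \frac{Z}{12} - \frac{Z}{52} = \frac{5 Z}{78}$)
$\frac{-8626 + v{\left(-116 \right)}}{\left(-7349 - 6387\right) + 24354} = \frac{-8626 + \frac{5}{78} \left(-116\right)}{\left(-7349 - 6387\right) + 24354} = \frac{-8626 - \frac{290}{39}}{-13736 + 24354} = - \frac{336704}{39 \cdot 10618} = \left(- \frac{336704}{39}\right) \frac{1}{10618} = - \frac{168352}{207051}$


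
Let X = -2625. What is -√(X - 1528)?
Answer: -I*√4153 ≈ -64.444*I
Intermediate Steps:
-√(X - 1528) = -√(-2625 - 1528) = -√(-4153) = -I*√4153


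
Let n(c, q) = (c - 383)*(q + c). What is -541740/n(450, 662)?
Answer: -135435/18626 ≈ -7.2713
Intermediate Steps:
n(c, q) = (-383 + c)*(c + q)
-541740/n(450, 662) = -541740/(450² - 383*450 - 383*662 + 450*662) = -541740/(202500 - 172350 - 253546 + 297900) = -541740/74504 = -541740*1/74504 = -135435/18626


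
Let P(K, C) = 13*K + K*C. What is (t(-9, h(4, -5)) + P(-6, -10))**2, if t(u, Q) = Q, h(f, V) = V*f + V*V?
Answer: 169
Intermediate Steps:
h(f, V) = V**2 + V*f (h(f, V) = V*f + V**2 = V**2 + V*f)
P(K, C) = 13*K + C*K
(t(-9, h(4, -5)) + P(-6, -10))**2 = (-5*(-5 + 4) - 6*(13 - 10))**2 = (-5*(-1) - 6*3)**2 = (5 - 18)**2 = (-13)**2 = 169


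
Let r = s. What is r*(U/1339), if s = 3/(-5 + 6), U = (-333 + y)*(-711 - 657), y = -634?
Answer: 3968568/1339 ≈ 2963.8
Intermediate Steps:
U = 1322856 (U = (-333 - 634)*(-711 - 657) = -967*(-1368) = 1322856)
s = 3 (s = 3/1 = 3*1 = 3)
r = 3
r*(U/1339) = 3*(1322856/1339) = 3968568/1339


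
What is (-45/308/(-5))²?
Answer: 81/94864 ≈ 0.00085385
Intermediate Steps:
(-45/308/(-5))² = (-45*1/308*(-⅕))² = (-45/308*(-⅕))² = (9/308)² = 81/94864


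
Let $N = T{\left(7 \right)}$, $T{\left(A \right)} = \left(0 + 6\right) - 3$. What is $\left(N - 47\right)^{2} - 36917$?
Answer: $-34981$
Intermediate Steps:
$T{\left(A \right)} = 3$ ($T{\left(A \right)} = 6 - 3 = 3$)
$N = 3$
$\left(N - 47\right)^{2} - 36917 = \left(3 - 47\right)^{2} - 36917 = \left(-44\right)^{2} - 36917 = 1936 - 36917 = -34981$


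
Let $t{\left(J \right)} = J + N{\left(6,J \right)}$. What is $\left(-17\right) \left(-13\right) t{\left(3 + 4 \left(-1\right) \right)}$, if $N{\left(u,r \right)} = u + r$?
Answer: $884$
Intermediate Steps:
$N{\left(u,r \right)} = r + u$
$t{\left(J \right)} = 6 + 2 J$ ($t{\left(J \right)} = J + \left(J + 6\right) = J + \left(6 + J\right) = 6 + 2 J$)
$\left(-17\right) \left(-13\right) t{\left(3 + 4 \left(-1\right) \right)} = \left(-17\right) \left(-13\right) \left(6 + 2 \left(3 + 4 \left(-1\right)\right)\right) = 221 \left(6 + 2 \left(3 - 4\right)\right) = 221 \left(6 + 2 \left(-1\right)\right) = 221 \left(6 - 2\right) = 221 \cdot 4 = 884$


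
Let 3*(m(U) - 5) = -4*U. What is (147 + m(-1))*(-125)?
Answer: -57500/3 ≈ -19167.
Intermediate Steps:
m(U) = 5 - 4*U/3 (m(U) = 5 + (-4*U)/3 = 5 - 4*U/3)
(147 + m(-1))*(-125) = (147 + (5 - 4/3*(-1)))*(-125) = (147 + (5 + 4/3))*(-125) = (147 + 19/3)*(-125) = (460/3)*(-125) = -57500/3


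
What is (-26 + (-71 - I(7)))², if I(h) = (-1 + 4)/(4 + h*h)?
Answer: 26460736/2809 ≈ 9420.0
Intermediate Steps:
I(h) = 3/(4 + h²)
(-26 + (-71 - I(7)))² = (-26 + (-71 - 3/(4 + 7²)))² = (-26 + (-71 - 3/(4 + 49)))² = (-26 + (-71 - 3/53))² = (-26 - 3766/53)² = (-5144/53)² = 26460736/2809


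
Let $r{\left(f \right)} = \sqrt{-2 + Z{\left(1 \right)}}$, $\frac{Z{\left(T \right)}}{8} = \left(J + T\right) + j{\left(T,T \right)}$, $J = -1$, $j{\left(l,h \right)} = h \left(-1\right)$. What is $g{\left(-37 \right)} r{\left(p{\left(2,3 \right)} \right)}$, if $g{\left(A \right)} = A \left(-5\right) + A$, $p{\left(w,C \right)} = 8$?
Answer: $148 i \sqrt{10} \approx 468.02 i$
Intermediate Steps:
$j{\left(l,h \right)} = - h$
$g{\left(A \right)} = - 4 A$ ($g{\left(A \right)} = - 5 A + A = - 4 A$)
$Z{\left(T \right)} = -8$ ($Z{\left(T \right)} = 8 \left(\left(-1 + T\right) - T\right) = 8 \left(-1\right) = -8$)
$r{\left(f \right)} = i \sqrt{10}$ ($r{\left(f \right)} = \sqrt{-2 - 8} = \sqrt{-10} = i \sqrt{10}$)
$g{\left(-37 \right)} r{\left(p{\left(2,3 \right)} \right)} = \left(-4\right) \left(-37\right) i \sqrt{10} = 148 i \sqrt{10}$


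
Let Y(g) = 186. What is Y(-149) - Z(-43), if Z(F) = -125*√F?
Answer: 186 + 125*I*√43 ≈ 186.0 + 819.68*I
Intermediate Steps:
Y(-149) - Z(-43) = 186 - (-125)*√(-43) = 186 - (-125)*I*√43 = 186 + 125*I*√43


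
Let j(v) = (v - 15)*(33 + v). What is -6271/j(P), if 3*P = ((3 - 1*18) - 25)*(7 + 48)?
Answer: -56439/4716745 ≈ -0.011966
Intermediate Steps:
P = -2200/3 (P = (((3 - 1*18) - 25)*(7 + 48))/3 = (((3 - 18) - 25)*55)/3 = ((-15 - 25)*55)/3 = (-40*55)/3 = (1/3)*(-2200) = -2200/3 ≈ -733.33)
j(v) = (-15 + v)*(33 + v)
-6271/j(P) = -6271/(-495 + (-2200/3)**2 + 18*(-2200/3)) = -6271/(-495 + 4840000/9 - 13200) = -6271/4716745/9 = -6271*9/4716745 = -56439/4716745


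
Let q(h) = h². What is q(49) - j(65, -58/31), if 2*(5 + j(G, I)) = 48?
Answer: 2382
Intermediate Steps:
j(G, I) = 19 (j(G, I) = -5 + (½)*48 = -5 + 24 = 19)
q(49) - j(65, -58/31) = 49² - 1*19 = 2401 - 19 = 2382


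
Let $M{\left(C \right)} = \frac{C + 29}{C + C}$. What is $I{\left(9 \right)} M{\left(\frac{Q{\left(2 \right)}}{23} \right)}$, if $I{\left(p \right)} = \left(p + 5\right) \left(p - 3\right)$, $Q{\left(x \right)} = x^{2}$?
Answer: $\frac{14091}{2} \approx 7045.5$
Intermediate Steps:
$I{\left(p \right)} = \left(-3 + p\right) \left(5 + p\right)$ ($I{\left(p \right)} = \left(5 + p\right) \left(-3 + p\right) = \left(-3 + p\right) \left(5 + p\right)$)
$M{\left(C \right)} = \frac{29 + C}{2 C}$
$I{\left(9 \right)} M{\left(\frac{Q{\left(2 \right)}}{23} \right)} = \left(-15 + 9^{2} + 2 \cdot 9\right) \frac{29 + \frac{2^{2}}{23}}{2 \frac{2^{2}}{23}} = \left(-15 + 81 + 18\right) \frac{29 + 4 \cdot \frac{1}{23}}{2 \cdot 4 \cdot \frac{1}{23}} = 84 \frac{29 + \frac{4}{23}}{2 \cdot \frac{4}{23}} = 84 \cdot \frac{1}{2} \cdot \frac{23}{4} \cdot \frac{671}{23} = 84 \cdot \frac{671}{8} = \frac{14091}{2}$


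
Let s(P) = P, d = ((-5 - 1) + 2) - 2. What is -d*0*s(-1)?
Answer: 0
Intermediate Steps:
d = -6 (d = (-6 + 2) - 2 = -4 - 2 = -6)
-d*0*s(-1) = -(-6*0)*(-1) = -0*(-1) = -1*0 = 0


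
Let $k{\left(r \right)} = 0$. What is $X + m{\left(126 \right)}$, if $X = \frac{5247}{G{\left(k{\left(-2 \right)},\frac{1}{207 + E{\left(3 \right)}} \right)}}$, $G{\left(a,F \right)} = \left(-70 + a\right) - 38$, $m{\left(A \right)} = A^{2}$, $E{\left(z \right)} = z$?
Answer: $\frac{189929}{12} \approx 15827.0$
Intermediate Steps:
$G{\left(a,F \right)} = -108 + a$
$X = - \frac{583}{12}$ ($X = \frac{5247}{-108 + 0} = \frac{5247}{-108} = 5247 \left(- \frac{1}{108}\right) = - \frac{583}{12} \approx -48.583$)
$X + m{\left(126 \right)} = - \frac{583}{12} + 126^{2} = - \frac{583}{12} + 15876 = \frac{189929}{12}$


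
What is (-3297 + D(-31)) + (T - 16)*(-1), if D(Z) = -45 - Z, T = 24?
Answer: -3319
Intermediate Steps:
(-3297 + D(-31)) + (T - 16)*(-1) = (-3297 + (-45 - 1*(-31))) + (24 - 16)*(-1) = (-3297 + (-45 + 31)) + 8*(-1) = (-3297 - 14) - 8 = -3311 - 8 = -3319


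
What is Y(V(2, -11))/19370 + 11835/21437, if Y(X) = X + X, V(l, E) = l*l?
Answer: 8823671/15970565 ≈ 0.55250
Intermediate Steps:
V(l, E) = l²
Y(X) = 2*X
Y(V(2, -11))/19370 + 11835/21437 = (2*2²)/19370 + 11835/21437 = (2*4)*(1/19370) + 11835*(1/21437) = 8*(1/19370) + 11835/21437 = 4/9685 + 11835/21437 = 8823671/15970565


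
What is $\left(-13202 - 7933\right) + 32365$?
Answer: $11230$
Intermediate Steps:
$\left(-13202 - 7933\right) + 32365 = -21135 + 32365 = 11230$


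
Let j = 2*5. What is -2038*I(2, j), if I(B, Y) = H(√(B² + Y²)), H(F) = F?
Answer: -4076*√26 ≈ -20784.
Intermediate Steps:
j = 10
I(B, Y) = √(B² + Y²)
-2038*I(2, j) = -2038*√(2² + 10²) = -2038*√(4 + 100) = -4076*√26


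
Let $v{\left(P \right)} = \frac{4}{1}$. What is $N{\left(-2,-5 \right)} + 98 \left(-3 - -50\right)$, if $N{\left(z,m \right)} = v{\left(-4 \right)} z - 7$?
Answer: $4591$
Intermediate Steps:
$v{\left(P \right)} = 4$ ($v{\left(P \right)} = 4 \cdot 1 = 4$)
$N{\left(z,m \right)} = -7 + 4 z$ ($N{\left(z,m \right)} = 4 z - 7 = -7 + 4 z$)
$N{\left(-2,-5 \right)} + 98 \left(-3 - -50\right) = \left(-7 + 4 \left(-2\right)\right) + 98 \left(-3 - -50\right) = \left(-7 - 8\right) + 98 \left(-3 + 50\right) = -15 + 98 \cdot 47 = -15 + 4606 = 4591$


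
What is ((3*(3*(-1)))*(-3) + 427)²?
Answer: 206116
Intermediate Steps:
((3*(3*(-1)))*(-3) + 427)² = ((3*(-3))*(-3) + 427)² = (-9*(-3) + 427)² = (27 + 427)² = 454² = 206116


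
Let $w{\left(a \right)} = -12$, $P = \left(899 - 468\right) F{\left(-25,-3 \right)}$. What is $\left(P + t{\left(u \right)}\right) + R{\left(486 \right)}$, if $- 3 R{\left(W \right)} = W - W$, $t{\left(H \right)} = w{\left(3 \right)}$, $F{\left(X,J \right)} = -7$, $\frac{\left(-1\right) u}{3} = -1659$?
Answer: $-3029$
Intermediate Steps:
$u = 4977$ ($u = \left(-3\right) \left(-1659\right) = 4977$)
$P = -3017$ ($P = \left(899 - 468\right) \left(-7\right) = 431 \left(-7\right) = -3017$)
$t{\left(H \right)} = -12$
$R{\left(W \right)} = 0$ ($R{\left(W \right)} = - \frac{W - W}{3} = \left(- \frac{1}{3}\right) 0 = 0$)
$\left(P + t{\left(u \right)}\right) + R{\left(486 \right)} = \left(-3017 - 12\right) + 0 = -3029 + 0 = -3029$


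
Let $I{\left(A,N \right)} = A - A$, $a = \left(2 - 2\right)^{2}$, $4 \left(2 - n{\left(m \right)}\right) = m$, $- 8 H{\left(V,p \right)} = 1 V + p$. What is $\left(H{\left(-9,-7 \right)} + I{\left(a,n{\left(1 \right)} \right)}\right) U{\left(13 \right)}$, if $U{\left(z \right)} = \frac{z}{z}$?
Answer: $2$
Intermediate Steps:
$H{\left(V,p \right)} = - \frac{V}{8} - \frac{p}{8}$ ($H{\left(V,p \right)} = - \frac{1 V + p}{8} = - \frac{V + p}{8} = - \frac{V}{8} - \frac{p}{8}$)
$n{\left(m \right)} = 2 - \frac{m}{4}$
$U{\left(z \right)} = 1$
$a = 0$ ($a = 0^{2} = 0$)
$I{\left(A,N \right)} = 0$
$\left(H{\left(-9,-7 \right)} + I{\left(a,n{\left(1 \right)} \right)}\right) U{\left(13 \right)} = \left(\left(\left(- \frac{1}{8}\right) \left(-9\right) - - \frac{7}{8}\right) + 0\right) 1 = \left(\left(\frac{9}{8} + \frac{7}{8}\right) + 0\right) 1 = \left(2 + 0\right) 1 = 2 \cdot 1 = 2$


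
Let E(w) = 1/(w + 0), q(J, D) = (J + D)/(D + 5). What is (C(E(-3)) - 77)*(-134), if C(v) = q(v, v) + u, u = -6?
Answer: 77988/7 ≈ 11141.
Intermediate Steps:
q(J, D) = (D + J)/(5 + D)
E(w) = 1/w
C(v) = -6 + 2*v/(5 + v) (C(v) = (v + v)/(5 + v) - 6 = (2*v)/(5 + v) - 6 = 2*v/(5 + v) - 6 = -6 + 2*v/(5 + v))
(C(E(-3)) - 77)*(-134) = (2*(-15 - 2/(-3))/(5 + 1/(-3)) - 77)*(-134) = (2*(-15 - 2*(-1/3))/(5 - 1/3) - 77)*(-134) = (2*(-15 + 2/3)/(14/3) - 77)*(-134) = (2*(3/14)*(-43/3) - 77)*(-134) = (-43/7 - 77)*(-134) = -582/7*(-134) = 77988/7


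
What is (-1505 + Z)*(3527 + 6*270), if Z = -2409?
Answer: -20145358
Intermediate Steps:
(-1505 + Z)*(3527 + 6*270) = (-1505 - 2409)*(3527 + 6*270) = -3914*(3527 + 1620) = -3914*5147 = -20145358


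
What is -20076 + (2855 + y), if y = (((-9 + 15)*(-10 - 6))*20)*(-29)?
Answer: 38459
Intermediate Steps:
y = 55680 (y = ((6*(-16))*20)*(-29) = -96*20*(-29) = -1920*(-29) = 55680)
-20076 + (2855 + y) = -20076 + (2855 + 55680) = -20076 + 58535 = 38459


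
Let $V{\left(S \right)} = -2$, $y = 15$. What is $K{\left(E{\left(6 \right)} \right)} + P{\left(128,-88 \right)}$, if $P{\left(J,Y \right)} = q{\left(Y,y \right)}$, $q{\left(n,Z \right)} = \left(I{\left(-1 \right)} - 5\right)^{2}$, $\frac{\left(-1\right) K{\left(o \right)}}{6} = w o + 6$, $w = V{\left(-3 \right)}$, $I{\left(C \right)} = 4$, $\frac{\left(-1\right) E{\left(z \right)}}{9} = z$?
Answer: $-683$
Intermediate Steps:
$E{\left(z \right)} = - 9 z$
$w = -2$
$K{\left(o \right)} = -36 + 12 o$ ($K{\left(o \right)} = - 6 \left(- 2 o + 6\right) = - 6 \left(6 - 2 o\right) = -36 + 12 o$)
$q{\left(n,Z \right)} = 1$ ($q{\left(n,Z \right)} = \left(4 - 5\right)^{2} = \left(-1\right)^{2} = 1$)
$P{\left(J,Y \right)} = 1$
$K{\left(E{\left(6 \right)} \right)} + P{\left(128,-88 \right)} = \left(-36 + 12 \left(\left(-9\right) 6\right)\right) + 1 = \left(-36 + 12 \left(-54\right)\right) + 1 = \left(-36 - 648\right) + 1 = -684 + 1 = -683$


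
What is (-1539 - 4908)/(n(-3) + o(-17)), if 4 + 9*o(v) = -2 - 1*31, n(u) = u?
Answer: 58023/64 ≈ 906.61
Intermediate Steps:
o(v) = -37/9 (o(v) = -4/9 + (-2 - 1*31)/9 = -4/9 + (-2 - 31)/9 = -4/9 + (⅑)*(-33) = -4/9 - 11/3 = -37/9)
(-1539 - 4908)/(n(-3) + o(-17)) = (-1539 - 4908)/(-3 - 37/9) = -6447/(-64/9) = -6447*(-9/64) = 58023/64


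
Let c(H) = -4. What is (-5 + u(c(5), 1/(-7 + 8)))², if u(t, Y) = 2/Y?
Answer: 9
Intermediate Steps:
(-5 + u(c(5), 1/(-7 + 8)))² = (-5 + 2/(1/(-7 + 8)))² = (-5 + 2/(1/1))² = (-5 + 2/1)² = (-5 + 2*1)² = (-5 + 2)² = (-3)² = 9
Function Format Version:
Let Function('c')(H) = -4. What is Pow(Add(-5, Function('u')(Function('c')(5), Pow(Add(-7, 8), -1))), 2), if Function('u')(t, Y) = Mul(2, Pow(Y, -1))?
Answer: 9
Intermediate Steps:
Pow(Add(-5, Function('u')(Function('c')(5), Pow(Add(-7, 8), -1))), 2) = Pow(Add(-5, Mul(2, Pow(Pow(Add(-7, 8), -1), -1))), 2) = Pow(Add(-5, Mul(2, Pow(Pow(1, -1), -1))), 2) = Pow(Add(-5, Mul(2, Pow(1, -1))), 2) = Pow(Add(-5, Mul(2, 1)), 2) = Pow(Add(-5, 2), 2) = Pow(-3, 2) = 9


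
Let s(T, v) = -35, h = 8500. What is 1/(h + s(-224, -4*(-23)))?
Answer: 1/8465 ≈ 0.00011813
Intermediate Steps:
1/(h + s(-224, -4*(-23))) = 1/(8500 - 35) = 1/8465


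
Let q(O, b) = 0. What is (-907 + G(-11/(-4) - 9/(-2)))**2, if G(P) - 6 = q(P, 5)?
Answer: 811801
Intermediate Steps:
G(P) = 6 (G(P) = 6 + 0 = 6)
(-907 + G(-11/(-4) - 9/(-2)))**2 = (-907 + 6)**2 = (-901)**2 = 811801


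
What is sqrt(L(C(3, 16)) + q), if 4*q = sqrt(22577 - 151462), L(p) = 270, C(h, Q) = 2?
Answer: sqrt(1080 + I*sqrt(128885))/2 ≈ 16.651 + 2.695*I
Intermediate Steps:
q = I*sqrt(128885)/4 (q = sqrt(22577 - 151462)/4 = sqrt(-128885)/4 = (I*sqrt(128885))/4 = I*sqrt(128885)/4 ≈ 89.751*I)
sqrt(L(C(3, 16)) + q) = sqrt(270 + I*sqrt(128885)/4)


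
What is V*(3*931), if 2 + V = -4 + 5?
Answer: -2793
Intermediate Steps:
V = -1 (V = -2 + (-4 + 5) = -2 + 1 = -1)
V*(3*931) = -3*931 = -1*2793 = -2793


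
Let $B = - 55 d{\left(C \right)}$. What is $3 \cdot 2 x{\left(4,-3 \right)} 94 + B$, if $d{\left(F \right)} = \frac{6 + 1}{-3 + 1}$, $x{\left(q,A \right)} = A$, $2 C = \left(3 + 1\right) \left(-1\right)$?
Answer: $- \frac{2999}{2} \approx -1499.5$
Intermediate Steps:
$C = -2$ ($C = \frac{\left(3 + 1\right) \left(-1\right)}{2} = \frac{4 \left(-1\right)}{2} = \frac{1}{2} \left(-4\right) = -2$)
$d{\left(F \right)} = - \frac{7}{2}$ ($d{\left(F \right)} = \frac{7}{-2} = 7 \left(- \frac{1}{2}\right) = - \frac{7}{2}$)
$B = \frac{385}{2}$ ($B = \left(-55\right) \left(- \frac{7}{2}\right) = \frac{385}{2} \approx 192.5$)
$3 \cdot 2 x{\left(4,-3 \right)} 94 + B = 3 \cdot 2 \left(-3\right) 94 + \frac{385}{2} = 6 \left(-3\right) 94 + \frac{385}{2} = \left(-18\right) 94 + \frac{385}{2} = -1692 + \frac{385}{2} = - \frac{2999}{2}$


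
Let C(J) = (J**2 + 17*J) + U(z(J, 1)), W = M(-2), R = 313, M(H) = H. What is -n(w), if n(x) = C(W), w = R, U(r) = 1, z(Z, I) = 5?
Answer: 29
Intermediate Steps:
W = -2
w = 313
C(J) = 1 + J**2 + 17*J (C(J) = (J**2 + 17*J) + 1 = 1 + J**2 + 17*J)
n(x) = -29 (n(x) = 1 + (-2)**2 + 17*(-2) = 1 + 4 - 34 = -29)
-n(w) = -1*(-29) = 29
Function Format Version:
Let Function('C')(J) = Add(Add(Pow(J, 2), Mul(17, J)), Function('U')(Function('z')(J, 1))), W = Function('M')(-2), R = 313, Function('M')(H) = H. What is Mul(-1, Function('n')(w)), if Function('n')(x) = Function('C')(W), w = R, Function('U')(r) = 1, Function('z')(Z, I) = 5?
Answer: 29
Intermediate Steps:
W = -2
w = 313
Function('C')(J) = Add(1, Pow(J, 2), Mul(17, J)) (Function('C')(J) = Add(Add(Pow(J, 2), Mul(17, J)), 1) = Add(1, Pow(J, 2), Mul(17, J)))
Function('n')(x) = -29 (Function('n')(x) = Add(1, Pow(-2, 2), Mul(17, -2)) = Add(1, 4, -34) = -29)
Mul(-1, Function('n')(w)) = Mul(-1, -29) = 29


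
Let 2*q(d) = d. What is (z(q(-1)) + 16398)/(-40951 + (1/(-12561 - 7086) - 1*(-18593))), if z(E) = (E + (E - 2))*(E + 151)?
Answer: -626601771/878535254 ≈ -0.71323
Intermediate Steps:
q(d) = d/2
z(E) = (-2 + 2*E)*(151 + E) (z(E) = (E + (-2 + E))*(151 + E) = (-2 + 2*E)*(151 + E))
(z(q(-1)) + 16398)/(-40951 + (1/(-12561 - 7086) - 1*(-18593))) = ((-302 + 2*((½)*(-1))² + 300*((½)*(-1))) + 16398)/(-40951 + (1/(-12561 - 7086) - 1*(-18593))) = ((-302 + 2*(-½)² + 300*(-½)) + 16398)/(-40951 + (1/(-19647) + 18593)) = ((-302 + 2*(¼) - 150) + 16398)/(-40951 + (-1/19647 + 18593)) = ((-302 + ½ - 150) + 16398)/(-40951 + 365296670/19647) = (-903/2 + 16398)/(-439267627/19647) = (31893/2)*(-19647/439267627) = -626601771/878535254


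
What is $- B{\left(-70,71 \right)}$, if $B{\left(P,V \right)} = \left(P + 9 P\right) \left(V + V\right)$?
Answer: $99400$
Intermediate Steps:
$B{\left(P,V \right)} = 20 P V$ ($B{\left(P,V \right)} = 10 P 2 V = 20 P V$)
$- B{\left(-70,71 \right)} = - 20 \left(-70\right) 71 = \left(-1\right) \left(-99400\right) = 99400$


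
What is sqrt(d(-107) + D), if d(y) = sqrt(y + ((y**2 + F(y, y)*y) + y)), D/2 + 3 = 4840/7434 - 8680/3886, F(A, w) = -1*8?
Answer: sqrt(-53116547483734 + 5795464020129*sqrt(12091))/2407377 ≈ 10.040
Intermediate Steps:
F(A, w) = -8
D = -66192226/7222131 (D = -6 + 2*(4840/7434 - 8680/3886) = -6 + 2*(4840*(1/7434) - 8680*1/3886) = -6 + 2*(2420/3717 - 4340/1943) = -6 + 2*(-11429720/7222131) = -6 - 22859440/7222131 = -66192226/7222131 ≈ -9.1652)
d(y) = sqrt(y**2 - 6*y) (d(y) = sqrt(y + ((y**2 - 8*y) + y)) = sqrt(y + (y**2 - 7*y)) = sqrt(y**2 - 6*y))
sqrt(d(-107) + D) = sqrt(sqrt(-107*(-6 - 107)) - 66192226/7222131) = sqrt(sqrt(-107*(-113)) - 66192226/7222131) = sqrt(sqrt(12091) - 66192226/7222131) = sqrt(-66192226/7222131 + sqrt(12091))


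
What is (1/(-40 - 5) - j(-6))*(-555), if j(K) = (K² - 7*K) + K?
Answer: 119917/3 ≈ 39972.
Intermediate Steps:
j(K) = K² - 6*K
(1/(-40 - 5) - j(-6))*(-555) = (1/(-40 - 5) - (-6)*(-6 - 6))*(-555) = (1/(-45) - (-6)*(-12))*(-555) = (-1/45 - 1*72)*(-555) = (-1/45 - 72)*(-555) = -3241/45*(-555) = 119917/3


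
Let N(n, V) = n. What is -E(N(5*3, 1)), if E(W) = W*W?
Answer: -225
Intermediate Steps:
E(W) = W²
-E(N(5*3, 1)) = -(5*3)² = -1*15² = -1*225 = -225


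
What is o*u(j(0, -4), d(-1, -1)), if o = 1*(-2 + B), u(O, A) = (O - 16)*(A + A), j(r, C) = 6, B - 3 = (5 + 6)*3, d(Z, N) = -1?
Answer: 680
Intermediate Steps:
B = 36 (B = 3 + (5 + 6)*3 = 3 + 11*3 = 3 + 33 = 36)
u(O, A) = 2*A*(-16 + O) (u(O, A) = (-16 + O)*(2*A) = 2*A*(-16 + O))
o = 34 (o = 1*(-2 + 36) = 1*34 = 34)
o*u(j(0, -4), d(-1, -1)) = 34*(2*(-1)*(-16 + 6)) = 34*(2*(-1)*(-10)) = 34*20 = 680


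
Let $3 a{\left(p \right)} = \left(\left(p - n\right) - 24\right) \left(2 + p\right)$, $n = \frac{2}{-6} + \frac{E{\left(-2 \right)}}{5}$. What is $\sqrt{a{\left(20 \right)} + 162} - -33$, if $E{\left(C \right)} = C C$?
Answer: $33 + \frac{2 \sqrt{7270}}{15} \approx 44.369$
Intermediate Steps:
$E{\left(C \right)} = C^{2}$
$n = \frac{7}{15}$ ($n = \frac{2}{-6} + \frac{\left(-2\right)^{2}}{5} = 2 \left(- \frac{1}{6}\right) + 4 \cdot \frac{1}{5} = - \frac{1}{3} + \frac{4}{5} = \frac{7}{15} \approx 0.46667$)
$a{\left(p \right)} = \frac{\left(2 + p\right) \left(- \frac{367}{15} + p\right)}{3}$ ($a{\left(p \right)} = \frac{\left(\left(p - \frac{7}{15}\right) - 24\right) \left(2 + p\right)}{3} = \frac{\left(\left(- \frac{7}{15} + p\right) - 24\right) \left(2 + p\right)}{3} = \frac{\left(- \frac{367}{15} + p\right) \left(2 + p\right)}{3} = \frac{\left(2 + p\right) \left(- \frac{367}{15} + p\right)}{3}$)
$\sqrt{a{\left(20 \right)} + 162} - -33 = \sqrt{\left(- \frac{734}{45} - \frac{1348}{9} + \frac{20^{2}}{3}\right) + 162} - -33 = \sqrt{\left(- \frac{734}{45} - \frac{1348}{9} + \frac{1}{3} \cdot 400\right) + 162} + 33 = \sqrt{\left(- \frac{734}{45} - \frac{1348}{9} + \frac{400}{3}\right) + 162} + 33 = \sqrt{- \frac{1474}{45} + 162} + 33 = \sqrt{\frac{5816}{45}} + 33 = \frac{2 \sqrt{7270}}{15} + 33 = 33 + \frac{2 \sqrt{7270}}{15}$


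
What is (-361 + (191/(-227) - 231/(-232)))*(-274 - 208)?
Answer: 4579862539/26332 ≈ 1.7393e+5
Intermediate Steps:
(-361 + (191/(-227) - 231/(-232)))*(-274 - 208) = (-361 + (191*(-1/227) - 231*(-1/232)))*(-482) = (-361 + (-191/227 + 231/232))*(-482) = (-361 + 8125/52664)*(-482) = -19003579/52664*(-482) = 4579862539/26332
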